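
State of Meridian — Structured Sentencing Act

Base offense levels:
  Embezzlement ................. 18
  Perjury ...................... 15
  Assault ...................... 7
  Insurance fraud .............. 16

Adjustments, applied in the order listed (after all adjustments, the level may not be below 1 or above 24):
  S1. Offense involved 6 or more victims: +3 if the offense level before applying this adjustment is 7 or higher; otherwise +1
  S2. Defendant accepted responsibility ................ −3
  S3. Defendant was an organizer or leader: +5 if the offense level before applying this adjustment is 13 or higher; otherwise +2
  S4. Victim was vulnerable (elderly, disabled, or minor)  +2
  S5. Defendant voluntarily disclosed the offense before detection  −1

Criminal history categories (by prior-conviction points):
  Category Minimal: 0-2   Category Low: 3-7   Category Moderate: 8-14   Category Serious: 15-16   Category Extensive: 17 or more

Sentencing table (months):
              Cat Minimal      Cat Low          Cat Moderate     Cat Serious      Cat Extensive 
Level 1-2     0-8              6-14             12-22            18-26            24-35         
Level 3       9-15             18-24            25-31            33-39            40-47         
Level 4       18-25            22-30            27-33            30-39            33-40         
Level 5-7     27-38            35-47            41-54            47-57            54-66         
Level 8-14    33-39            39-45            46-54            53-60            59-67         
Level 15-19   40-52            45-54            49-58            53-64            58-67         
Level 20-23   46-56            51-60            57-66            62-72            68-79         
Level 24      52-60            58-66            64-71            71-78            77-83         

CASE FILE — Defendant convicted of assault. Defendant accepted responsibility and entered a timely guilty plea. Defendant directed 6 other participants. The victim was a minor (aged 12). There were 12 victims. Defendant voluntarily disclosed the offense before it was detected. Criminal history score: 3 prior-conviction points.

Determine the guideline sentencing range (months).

39-45 months

Base offense level for assault: 7.
S1 applies (level before this adjustment is 7 ≥ 7, so +3): 7 + 3 = 10.
S2 applies: 10 − 3 = 7.
S3 applies (level before this adjustment is 7 < 13, so +2): 7 + 2 = 9.
S4 applies: 9 + 2 = 11.
S5 applies: 11 − 1 = 10.
Final offense level: 10.
Criminal history: 3 prior points → Category Low (3-7).
Level 10 falls in the 8-14 band.
Grid: Level 8-14 × Category Low = 39-45 months.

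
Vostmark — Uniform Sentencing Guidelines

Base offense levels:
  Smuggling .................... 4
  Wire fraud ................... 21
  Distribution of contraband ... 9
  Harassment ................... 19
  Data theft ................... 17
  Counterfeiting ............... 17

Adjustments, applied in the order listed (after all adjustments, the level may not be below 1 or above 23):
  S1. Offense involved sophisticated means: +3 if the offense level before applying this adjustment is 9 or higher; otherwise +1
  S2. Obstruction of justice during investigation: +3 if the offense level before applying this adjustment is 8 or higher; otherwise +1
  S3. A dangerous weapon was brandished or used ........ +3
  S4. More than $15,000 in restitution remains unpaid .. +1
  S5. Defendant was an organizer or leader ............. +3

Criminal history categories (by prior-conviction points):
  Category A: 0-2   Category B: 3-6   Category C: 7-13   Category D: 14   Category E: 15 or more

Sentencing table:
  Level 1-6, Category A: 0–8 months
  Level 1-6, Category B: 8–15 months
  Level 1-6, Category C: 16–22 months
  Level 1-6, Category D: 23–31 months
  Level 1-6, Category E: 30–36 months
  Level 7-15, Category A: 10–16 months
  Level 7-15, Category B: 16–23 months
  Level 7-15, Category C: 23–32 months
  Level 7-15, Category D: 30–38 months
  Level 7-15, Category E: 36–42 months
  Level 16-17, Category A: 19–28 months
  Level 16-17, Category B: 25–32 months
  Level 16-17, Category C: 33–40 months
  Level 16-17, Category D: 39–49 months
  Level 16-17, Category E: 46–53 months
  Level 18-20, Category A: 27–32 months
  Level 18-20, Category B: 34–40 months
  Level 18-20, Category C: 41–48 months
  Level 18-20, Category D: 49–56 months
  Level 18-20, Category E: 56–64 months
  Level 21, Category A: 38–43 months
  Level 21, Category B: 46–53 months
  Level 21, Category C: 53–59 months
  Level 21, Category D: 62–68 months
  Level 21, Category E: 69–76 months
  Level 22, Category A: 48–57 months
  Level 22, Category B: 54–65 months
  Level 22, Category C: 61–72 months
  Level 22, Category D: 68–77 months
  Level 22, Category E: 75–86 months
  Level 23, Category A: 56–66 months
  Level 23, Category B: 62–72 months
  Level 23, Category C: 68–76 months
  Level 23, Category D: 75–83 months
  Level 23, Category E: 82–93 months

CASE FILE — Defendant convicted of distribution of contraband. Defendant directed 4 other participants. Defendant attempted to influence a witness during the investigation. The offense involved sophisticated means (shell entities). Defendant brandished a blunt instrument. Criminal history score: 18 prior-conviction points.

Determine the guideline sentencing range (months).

Base offense level for distribution of contraband: 9.
S1 applies (level before this adjustment is 9 ≥ 9, so +3): 9 + 3 = 12.
S2 applies (level before this adjustment is 12 ≥ 8, so +3): 12 + 3 = 15.
S3 applies: 15 + 3 = 18.
S4 does not apply.
S5 applies: 18 + 3 = 21.
Final offense level: 21.
Criminal history: 18 prior points → Category E (15+).
Level 21 falls in the 21 band.
Grid: Level 21 × Category E = 69-76 months.

69-76 months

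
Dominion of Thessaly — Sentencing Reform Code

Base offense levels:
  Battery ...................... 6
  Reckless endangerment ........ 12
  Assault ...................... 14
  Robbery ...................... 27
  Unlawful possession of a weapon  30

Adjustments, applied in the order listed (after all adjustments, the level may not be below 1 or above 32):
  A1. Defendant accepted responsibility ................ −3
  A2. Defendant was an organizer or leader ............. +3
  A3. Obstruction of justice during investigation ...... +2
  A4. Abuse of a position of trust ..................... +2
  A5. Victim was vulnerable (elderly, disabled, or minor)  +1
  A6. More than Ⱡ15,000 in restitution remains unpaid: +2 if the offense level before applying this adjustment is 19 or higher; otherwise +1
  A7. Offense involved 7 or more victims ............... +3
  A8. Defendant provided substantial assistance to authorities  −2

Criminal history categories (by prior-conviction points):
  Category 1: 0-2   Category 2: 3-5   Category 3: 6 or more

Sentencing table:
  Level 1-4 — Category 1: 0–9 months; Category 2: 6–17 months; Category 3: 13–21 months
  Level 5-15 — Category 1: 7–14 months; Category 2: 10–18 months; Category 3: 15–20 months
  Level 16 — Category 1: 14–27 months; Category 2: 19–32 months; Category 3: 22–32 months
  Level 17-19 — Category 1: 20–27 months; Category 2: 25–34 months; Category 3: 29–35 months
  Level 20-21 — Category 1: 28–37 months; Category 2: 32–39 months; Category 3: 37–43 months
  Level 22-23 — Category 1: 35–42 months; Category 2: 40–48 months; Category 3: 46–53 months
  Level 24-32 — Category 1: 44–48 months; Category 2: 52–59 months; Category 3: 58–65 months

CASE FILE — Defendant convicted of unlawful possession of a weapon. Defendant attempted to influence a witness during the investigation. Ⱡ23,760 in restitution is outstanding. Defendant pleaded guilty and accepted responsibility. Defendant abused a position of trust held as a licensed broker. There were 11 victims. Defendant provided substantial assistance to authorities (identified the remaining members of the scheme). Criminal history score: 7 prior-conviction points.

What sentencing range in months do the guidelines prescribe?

Base offense level for unlawful possession of a weapon: 30.
A1 applies: 30 − 3 = 27.
A2 does not apply.
A3 applies: 27 + 2 = 29.
A4 applies: 29 + 2 = 31.
A6 applies (level before this adjustment is 31 ≥ 19, so +2): 31 + 2 = 33.
A7 applies: 33 + 3 = 36.
A8 applies: 36 − 2 = 34.
Level 34 exceeds the maximum of 32; capped at 32.
Final offense level: 32.
Criminal history: 7 prior points → Category 3 (6+).
Level 32 falls in the 24-32 band.
Grid: Level 24-32 × Category 3 = 58-65 months.

58-65 months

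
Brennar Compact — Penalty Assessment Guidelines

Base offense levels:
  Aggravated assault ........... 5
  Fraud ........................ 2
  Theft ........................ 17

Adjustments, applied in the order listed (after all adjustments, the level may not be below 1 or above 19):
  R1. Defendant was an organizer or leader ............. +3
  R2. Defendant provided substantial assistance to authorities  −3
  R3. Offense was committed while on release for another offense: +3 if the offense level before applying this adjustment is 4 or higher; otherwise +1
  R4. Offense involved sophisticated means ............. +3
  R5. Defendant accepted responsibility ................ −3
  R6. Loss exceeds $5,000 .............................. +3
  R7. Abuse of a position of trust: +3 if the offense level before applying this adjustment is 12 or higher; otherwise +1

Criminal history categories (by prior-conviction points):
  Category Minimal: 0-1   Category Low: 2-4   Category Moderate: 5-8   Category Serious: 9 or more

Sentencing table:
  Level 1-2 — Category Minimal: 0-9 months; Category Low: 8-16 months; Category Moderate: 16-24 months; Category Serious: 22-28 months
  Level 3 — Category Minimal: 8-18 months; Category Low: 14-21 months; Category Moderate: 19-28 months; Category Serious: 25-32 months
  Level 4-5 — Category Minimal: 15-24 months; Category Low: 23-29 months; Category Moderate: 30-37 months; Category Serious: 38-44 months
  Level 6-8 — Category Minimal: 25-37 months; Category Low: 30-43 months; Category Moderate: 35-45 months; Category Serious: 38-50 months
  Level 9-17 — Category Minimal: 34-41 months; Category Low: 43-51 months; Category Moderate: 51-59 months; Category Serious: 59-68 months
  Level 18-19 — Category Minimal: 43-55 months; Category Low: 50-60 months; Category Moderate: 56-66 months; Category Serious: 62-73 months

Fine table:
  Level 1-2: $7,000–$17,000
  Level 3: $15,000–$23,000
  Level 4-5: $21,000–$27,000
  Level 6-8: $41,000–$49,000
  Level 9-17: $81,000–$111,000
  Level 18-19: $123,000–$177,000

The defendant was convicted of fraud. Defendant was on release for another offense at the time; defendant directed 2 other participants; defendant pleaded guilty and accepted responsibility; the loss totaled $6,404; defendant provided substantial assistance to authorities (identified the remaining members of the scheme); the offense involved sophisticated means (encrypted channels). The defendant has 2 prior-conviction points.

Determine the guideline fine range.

Base offense level for fraud: 2.
R1 applies: 2 + 3 = 5.
R2 applies: 5 − 3 = 2.
R3 applies (level before this adjustment is 2 < 4, so +1): 2 + 1 = 3.
R4 applies: 3 + 3 = 6.
R5 applies: 6 − 3 = 3.
R6 applies: 3 + 3 = 6.
Final offense level: 6.
Level 6 falls in the 6-8 band.
Fine table: Level 6-8 → $41,000–$49,000.

$41,000–$49,000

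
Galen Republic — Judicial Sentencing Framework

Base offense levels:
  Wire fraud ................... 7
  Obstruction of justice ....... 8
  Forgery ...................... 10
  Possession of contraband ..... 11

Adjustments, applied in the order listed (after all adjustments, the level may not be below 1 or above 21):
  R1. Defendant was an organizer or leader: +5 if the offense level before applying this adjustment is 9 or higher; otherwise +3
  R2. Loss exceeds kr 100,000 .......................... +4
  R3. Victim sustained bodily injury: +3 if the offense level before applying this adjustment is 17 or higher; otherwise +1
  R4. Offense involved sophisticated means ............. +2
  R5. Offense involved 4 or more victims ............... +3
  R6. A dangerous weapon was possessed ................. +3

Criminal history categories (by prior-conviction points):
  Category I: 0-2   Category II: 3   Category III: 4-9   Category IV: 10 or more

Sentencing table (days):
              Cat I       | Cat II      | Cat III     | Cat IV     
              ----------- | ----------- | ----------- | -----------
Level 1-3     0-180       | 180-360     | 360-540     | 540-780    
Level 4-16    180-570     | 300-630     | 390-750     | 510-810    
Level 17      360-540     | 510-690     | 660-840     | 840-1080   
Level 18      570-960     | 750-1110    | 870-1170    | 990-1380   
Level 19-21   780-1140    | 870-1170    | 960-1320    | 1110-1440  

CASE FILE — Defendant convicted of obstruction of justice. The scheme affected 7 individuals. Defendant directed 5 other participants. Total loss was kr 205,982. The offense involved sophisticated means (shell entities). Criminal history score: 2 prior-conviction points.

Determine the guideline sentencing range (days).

Base offense level for obstruction of justice: 8.
R1 applies (level before this adjustment is 8 < 9, so +3): 8 + 3 = 11.
R2 applies: 11 + 4 = 15.
R3 does not apply.
R4 applies: 15 + 2 = 17.
R5 applies: 17 + 3 = 20.
Final offense level: 20.
Criminal history: 2 prior points → Category I (0-2).
Level 20 falls in the 19-21 band.
Grid: Level 19-21 × Category I = 780-1140 days.

780-1140 days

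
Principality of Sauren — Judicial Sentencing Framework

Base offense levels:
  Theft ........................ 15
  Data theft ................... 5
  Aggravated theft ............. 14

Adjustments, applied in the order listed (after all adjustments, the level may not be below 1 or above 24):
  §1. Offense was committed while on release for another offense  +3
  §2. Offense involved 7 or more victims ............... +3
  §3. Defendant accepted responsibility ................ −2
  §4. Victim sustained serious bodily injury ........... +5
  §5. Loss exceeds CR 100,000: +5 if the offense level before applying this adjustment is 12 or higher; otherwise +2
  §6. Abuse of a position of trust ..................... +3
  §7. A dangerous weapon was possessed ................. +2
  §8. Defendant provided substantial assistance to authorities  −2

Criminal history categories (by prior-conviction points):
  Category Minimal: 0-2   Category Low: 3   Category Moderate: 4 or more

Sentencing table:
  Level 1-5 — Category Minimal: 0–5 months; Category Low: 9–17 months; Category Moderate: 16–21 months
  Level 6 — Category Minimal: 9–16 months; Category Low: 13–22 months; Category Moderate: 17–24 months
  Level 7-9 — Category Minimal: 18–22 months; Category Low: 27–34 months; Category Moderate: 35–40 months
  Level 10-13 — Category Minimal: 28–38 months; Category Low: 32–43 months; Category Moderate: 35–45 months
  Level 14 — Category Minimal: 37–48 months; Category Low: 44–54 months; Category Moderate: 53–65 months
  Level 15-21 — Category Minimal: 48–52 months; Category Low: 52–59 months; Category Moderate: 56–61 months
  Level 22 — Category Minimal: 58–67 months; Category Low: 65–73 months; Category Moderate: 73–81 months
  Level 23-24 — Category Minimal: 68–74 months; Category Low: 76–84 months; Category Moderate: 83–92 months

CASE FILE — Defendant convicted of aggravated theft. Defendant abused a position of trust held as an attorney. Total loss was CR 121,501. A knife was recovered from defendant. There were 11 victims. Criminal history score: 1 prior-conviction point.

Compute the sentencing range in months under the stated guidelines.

Base offense level for aggravated theft: 14.
§2 applies: 14 + 3 = 17.
§5 applies (level before this adjustment is 17 ≥ 12, so +5): 17 + 5 = 22.
§6 applies: 22 + 3 = 25.
§7 applies: 25 + 2 = 27.
Level 27 exceeds the maximum of 24; capped at 24.
Final offense level: 24.
Criminal history: 1 prior point → Category Minimal (0-2).
Level 24 falls in the 23-24 band.
Grid: Level 23-24 × Category Minimal = 68-74 months.

68-74 months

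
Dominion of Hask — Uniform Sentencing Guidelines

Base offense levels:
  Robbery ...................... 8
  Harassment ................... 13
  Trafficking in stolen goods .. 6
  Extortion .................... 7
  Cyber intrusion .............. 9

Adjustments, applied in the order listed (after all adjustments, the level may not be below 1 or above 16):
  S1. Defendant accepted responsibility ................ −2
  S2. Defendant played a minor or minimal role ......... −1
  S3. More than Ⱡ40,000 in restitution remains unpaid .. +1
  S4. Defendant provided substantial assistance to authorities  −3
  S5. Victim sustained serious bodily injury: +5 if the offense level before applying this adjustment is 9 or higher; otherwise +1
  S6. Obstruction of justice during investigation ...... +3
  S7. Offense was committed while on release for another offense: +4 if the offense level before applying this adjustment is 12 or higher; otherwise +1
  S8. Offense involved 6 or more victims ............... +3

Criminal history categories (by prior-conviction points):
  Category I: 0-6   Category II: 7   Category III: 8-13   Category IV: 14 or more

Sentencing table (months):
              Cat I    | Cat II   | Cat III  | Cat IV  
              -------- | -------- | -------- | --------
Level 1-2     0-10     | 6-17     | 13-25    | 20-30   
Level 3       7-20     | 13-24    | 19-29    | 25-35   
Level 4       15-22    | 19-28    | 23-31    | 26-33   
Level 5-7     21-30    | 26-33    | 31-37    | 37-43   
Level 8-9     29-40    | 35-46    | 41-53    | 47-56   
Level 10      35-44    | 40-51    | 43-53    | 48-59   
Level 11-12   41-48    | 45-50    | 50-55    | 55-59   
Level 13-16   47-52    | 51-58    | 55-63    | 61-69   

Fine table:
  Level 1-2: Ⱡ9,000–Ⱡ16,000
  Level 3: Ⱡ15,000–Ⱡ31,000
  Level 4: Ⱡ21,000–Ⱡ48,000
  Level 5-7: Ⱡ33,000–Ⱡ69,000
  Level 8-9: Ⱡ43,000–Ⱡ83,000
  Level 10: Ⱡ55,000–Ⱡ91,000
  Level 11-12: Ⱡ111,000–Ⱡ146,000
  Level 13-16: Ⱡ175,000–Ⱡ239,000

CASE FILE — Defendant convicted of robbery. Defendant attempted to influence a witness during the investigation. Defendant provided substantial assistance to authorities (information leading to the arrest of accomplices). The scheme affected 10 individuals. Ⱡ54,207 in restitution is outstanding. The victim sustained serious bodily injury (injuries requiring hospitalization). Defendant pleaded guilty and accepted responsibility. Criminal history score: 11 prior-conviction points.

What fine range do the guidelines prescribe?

Ⱡ111,000–Ⱡ146,000

Base offense level for robbery: 8.
S1 applies: 8 − 2 = 6.
S3 applies: 6 + 1 = 7.
S4 applies: 7 − 3 = 4.
S5 applies (level before this adjustment is 4 < 9, so +1): 4 + 1 = 5.
S6 applies: 5 + 3 = 8.
S7 does not apply.
S8 applies: 8 + 3 = 11.
Final offense level: 11.
Level 11 falls in the 11-12 band.
Fine table: Level 11-12 → Ⱡ111,000–Ⱡ146,000.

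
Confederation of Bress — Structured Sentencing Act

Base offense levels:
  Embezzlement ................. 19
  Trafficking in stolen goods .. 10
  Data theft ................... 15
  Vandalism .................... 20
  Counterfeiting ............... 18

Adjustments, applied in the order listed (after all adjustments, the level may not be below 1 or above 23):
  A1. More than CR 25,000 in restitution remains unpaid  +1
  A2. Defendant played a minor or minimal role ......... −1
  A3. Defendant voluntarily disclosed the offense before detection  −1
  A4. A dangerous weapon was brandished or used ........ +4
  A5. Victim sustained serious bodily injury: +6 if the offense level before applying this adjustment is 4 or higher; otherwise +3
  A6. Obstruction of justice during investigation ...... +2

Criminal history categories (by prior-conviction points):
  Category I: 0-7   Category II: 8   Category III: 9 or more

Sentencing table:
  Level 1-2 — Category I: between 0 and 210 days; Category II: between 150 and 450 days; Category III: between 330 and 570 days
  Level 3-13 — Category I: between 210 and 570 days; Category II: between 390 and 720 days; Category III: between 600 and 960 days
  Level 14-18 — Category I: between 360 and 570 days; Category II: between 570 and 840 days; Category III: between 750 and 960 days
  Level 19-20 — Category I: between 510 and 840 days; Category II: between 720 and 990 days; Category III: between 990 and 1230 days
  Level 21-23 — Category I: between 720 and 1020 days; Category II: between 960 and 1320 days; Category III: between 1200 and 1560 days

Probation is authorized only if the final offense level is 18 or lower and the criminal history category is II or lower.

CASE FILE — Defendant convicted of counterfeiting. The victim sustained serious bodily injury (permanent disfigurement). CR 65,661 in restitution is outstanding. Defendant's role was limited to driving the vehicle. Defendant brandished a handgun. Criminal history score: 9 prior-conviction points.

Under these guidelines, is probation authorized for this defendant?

Base offense level for counterfeiting: 18.
A1 applies: 18 + 1 = 19.
A2 applies: 19 − 1 = 18.
A3 does not apply.
A4 applies: 18 + 4 = 22.
A5 applies (level before this adjustment is 22 ≥ 4, so +6): 22 + 6 = 28.
A6 does not apply.
Level 28 exceeds the maximum of 23; capped at 23.
Final offense level: 23.
Criminal history: 9 prior points → Category III (9+).
Level 23 falls in the 21-23 band.
Grid: Level 21-23 × Category III = 1200-1560 days.
Probation check: level 23 > 18 and category III > II → not eligible.

No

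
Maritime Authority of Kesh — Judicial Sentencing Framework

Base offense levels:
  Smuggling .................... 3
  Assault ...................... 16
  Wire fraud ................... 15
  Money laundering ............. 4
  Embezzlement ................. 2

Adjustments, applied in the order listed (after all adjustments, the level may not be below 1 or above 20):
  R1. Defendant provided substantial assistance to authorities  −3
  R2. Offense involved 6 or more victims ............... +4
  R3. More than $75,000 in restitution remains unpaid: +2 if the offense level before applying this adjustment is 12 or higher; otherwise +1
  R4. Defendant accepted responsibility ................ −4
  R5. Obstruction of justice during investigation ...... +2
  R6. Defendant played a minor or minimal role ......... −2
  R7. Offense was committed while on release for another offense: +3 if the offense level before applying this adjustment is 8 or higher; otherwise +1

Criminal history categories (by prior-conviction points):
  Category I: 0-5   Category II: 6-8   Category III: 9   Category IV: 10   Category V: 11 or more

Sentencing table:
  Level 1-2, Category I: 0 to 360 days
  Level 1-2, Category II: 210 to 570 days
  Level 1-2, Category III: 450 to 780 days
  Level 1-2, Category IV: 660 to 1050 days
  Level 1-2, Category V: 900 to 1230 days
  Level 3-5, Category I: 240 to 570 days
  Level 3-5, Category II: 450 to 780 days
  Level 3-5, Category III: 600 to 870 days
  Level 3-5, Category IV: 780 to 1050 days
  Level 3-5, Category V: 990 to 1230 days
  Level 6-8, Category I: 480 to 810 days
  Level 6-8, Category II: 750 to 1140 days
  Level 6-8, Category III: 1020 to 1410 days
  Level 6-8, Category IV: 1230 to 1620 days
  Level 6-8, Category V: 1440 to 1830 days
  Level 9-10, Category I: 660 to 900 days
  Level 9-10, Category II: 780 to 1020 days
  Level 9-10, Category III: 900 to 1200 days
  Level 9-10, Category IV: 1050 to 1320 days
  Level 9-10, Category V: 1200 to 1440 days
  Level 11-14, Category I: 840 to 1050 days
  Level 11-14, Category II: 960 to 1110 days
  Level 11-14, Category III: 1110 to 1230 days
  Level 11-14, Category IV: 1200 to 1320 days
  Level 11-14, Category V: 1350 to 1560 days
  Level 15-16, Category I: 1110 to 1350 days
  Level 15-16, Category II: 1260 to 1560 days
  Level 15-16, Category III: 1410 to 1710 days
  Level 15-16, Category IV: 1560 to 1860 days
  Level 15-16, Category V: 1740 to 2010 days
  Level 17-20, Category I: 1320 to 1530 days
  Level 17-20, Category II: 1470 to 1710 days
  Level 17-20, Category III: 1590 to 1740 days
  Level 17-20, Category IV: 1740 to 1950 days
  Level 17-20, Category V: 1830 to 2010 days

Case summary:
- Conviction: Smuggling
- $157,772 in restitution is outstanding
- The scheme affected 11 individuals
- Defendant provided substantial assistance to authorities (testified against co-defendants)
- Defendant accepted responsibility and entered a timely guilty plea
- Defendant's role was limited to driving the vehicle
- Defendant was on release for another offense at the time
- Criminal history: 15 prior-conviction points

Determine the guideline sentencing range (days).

900-1230 days

Base offense level for smuggling: 3.
R1 applies: 3 − 3 = 0.
R2 applies: 0 + 4 = 4.
R3 applies (level before this adjustment is 4 < 12, so +1): 4 + 1 = 5.
R4 applies: 5 − 4 = 1.
R5 does not apply.
R6 applies: 1 − 2 = -1.
R7 applies (level before this adjustment is -1 < 8, so +1): -1 + 1 = 0.
Level 0 is below the minimum of 1; floored at 1.
Final offense level: 1.
Criminal history: 15 prior points → Category V (11+).
Level 1 falls in the 1-2 band.
Grid: Level 1-2 × Category V = 900-1230 days.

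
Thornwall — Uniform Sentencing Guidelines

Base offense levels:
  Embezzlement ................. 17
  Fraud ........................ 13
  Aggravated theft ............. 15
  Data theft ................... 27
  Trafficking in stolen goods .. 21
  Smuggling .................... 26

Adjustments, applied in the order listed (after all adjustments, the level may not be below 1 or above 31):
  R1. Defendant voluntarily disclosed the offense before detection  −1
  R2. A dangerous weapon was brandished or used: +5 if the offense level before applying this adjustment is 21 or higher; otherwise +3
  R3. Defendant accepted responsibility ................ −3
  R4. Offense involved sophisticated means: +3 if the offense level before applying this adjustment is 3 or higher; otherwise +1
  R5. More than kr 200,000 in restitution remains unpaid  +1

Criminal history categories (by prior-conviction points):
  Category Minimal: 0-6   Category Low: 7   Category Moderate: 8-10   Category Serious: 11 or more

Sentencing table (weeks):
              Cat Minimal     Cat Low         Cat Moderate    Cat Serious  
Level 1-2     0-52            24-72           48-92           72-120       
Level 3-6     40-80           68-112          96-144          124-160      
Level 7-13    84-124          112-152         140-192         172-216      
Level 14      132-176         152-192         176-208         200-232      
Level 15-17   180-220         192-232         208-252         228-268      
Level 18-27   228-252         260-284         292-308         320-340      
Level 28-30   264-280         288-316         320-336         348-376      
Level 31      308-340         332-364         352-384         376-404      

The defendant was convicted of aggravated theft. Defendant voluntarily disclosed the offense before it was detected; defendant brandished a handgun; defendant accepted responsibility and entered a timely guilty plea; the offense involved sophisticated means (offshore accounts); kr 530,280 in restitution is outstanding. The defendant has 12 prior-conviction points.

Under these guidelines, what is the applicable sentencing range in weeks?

320-340 weeks

Base offense level for aggravated theft: 15.
R1 applies: 15 − 1 = 14.
R2 applies (level before this adjustment is 14 < 21, so +3): 14 + 3 = 17.
R3 applies: 17 − 3 = 14.
R4 applies (level before this adjustment is 14 ≥ 3, so +3): 14 + 3 = 17.
R5 applies: 17 + 1 = 18.
Final offense level: 18.
Criminal history: 12 prior points → Category Serious (11+).
Level 18 falls in the 18-27 band.
Grid: Level 18-27 × Category Serious = 320-340 weeks.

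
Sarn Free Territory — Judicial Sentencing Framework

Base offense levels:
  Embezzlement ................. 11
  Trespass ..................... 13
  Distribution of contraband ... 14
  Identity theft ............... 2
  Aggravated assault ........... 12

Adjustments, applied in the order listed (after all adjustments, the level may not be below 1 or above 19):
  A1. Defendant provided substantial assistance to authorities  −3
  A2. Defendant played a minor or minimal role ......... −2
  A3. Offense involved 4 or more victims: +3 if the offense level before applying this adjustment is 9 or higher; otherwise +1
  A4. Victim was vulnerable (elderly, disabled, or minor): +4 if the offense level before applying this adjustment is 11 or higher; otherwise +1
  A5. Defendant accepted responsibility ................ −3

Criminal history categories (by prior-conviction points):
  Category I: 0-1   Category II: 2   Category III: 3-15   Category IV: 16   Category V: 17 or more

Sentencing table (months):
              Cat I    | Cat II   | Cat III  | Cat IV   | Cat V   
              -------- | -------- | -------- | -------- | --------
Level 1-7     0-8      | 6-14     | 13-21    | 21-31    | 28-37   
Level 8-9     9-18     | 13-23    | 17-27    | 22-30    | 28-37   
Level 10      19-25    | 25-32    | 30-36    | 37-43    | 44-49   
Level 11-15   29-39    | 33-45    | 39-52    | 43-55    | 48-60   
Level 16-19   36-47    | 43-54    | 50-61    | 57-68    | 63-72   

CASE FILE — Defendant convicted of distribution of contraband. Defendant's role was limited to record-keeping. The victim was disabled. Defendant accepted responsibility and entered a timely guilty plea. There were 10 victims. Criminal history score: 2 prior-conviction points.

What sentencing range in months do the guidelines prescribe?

43-54 months

Base offense level for distribution of contraband: 14.
A2 applies: 14 − 2 = 12.
A3 applies (level before this adjustment is 12 ≥ 9, so +3): 12 + 3 = 15.
A4 applies (level before this adjustment is 15 ≥ 11, so +4): 15 + 4 = 19.
A5 applies: 19 − 3 = 16.
Final offense level: 16.
Criminal history: 2 prior points → Category II (2).
Level 16 falls in the 16-19 band.
Grid: Level 16-19 × Category II = 43-54 months.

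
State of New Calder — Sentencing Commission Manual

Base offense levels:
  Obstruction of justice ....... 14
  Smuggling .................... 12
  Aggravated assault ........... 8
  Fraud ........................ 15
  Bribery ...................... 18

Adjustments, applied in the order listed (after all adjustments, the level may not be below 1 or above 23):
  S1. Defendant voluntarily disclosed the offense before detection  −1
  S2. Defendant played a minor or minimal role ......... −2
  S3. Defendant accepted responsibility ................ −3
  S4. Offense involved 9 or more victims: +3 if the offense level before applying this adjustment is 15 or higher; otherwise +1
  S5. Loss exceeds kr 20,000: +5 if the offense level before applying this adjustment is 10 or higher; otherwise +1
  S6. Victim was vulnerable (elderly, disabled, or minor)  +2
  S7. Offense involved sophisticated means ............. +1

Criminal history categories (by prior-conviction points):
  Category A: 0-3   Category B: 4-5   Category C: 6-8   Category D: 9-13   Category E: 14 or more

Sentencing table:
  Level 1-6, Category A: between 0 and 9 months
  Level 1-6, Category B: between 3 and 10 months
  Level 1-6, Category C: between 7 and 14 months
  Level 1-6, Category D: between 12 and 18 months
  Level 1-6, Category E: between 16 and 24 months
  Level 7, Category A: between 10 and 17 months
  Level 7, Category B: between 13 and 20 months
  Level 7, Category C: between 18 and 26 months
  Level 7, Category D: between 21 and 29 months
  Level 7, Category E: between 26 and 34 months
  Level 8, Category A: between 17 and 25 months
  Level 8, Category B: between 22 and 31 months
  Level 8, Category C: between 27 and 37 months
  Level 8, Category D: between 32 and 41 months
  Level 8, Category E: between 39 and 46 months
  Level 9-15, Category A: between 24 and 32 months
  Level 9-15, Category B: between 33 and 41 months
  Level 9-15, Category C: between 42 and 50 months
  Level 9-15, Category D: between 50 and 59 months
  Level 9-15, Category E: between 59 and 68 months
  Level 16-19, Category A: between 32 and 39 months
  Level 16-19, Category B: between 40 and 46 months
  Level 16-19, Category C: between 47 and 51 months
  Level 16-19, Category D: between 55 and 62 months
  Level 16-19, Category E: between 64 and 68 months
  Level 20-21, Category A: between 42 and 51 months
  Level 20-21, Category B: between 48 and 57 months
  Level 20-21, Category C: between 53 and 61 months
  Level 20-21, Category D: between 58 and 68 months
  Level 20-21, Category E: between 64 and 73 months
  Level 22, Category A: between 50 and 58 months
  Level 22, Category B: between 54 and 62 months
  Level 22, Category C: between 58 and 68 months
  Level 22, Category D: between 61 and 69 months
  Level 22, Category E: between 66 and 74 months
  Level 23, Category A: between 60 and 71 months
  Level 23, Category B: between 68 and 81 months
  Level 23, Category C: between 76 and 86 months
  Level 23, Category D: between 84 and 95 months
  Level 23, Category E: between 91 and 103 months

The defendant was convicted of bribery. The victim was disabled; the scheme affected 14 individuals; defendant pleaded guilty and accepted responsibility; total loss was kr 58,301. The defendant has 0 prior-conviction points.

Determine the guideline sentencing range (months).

Base offense level for bribery: 18.
S3 applies: 18 − 3 = 15.
S4 applies (level before this adjustment is 15 ≥ 15, so +3): 15 + 3 = 18.
S5 applies (level before this adjustment is 18 ≥ 10, so +5): 18 + 5 = 23.
S6 applies: 23 + 2 = 25.
Level 25 exceeds the maximum of 23; capped at 23.
Final offense level: 23.
Criminal history: 0 prior points → Category A (0-3).
Level 23 falls in the 23 band.
Grid: Level 23 × Category A = 60-71 months.

60-71 months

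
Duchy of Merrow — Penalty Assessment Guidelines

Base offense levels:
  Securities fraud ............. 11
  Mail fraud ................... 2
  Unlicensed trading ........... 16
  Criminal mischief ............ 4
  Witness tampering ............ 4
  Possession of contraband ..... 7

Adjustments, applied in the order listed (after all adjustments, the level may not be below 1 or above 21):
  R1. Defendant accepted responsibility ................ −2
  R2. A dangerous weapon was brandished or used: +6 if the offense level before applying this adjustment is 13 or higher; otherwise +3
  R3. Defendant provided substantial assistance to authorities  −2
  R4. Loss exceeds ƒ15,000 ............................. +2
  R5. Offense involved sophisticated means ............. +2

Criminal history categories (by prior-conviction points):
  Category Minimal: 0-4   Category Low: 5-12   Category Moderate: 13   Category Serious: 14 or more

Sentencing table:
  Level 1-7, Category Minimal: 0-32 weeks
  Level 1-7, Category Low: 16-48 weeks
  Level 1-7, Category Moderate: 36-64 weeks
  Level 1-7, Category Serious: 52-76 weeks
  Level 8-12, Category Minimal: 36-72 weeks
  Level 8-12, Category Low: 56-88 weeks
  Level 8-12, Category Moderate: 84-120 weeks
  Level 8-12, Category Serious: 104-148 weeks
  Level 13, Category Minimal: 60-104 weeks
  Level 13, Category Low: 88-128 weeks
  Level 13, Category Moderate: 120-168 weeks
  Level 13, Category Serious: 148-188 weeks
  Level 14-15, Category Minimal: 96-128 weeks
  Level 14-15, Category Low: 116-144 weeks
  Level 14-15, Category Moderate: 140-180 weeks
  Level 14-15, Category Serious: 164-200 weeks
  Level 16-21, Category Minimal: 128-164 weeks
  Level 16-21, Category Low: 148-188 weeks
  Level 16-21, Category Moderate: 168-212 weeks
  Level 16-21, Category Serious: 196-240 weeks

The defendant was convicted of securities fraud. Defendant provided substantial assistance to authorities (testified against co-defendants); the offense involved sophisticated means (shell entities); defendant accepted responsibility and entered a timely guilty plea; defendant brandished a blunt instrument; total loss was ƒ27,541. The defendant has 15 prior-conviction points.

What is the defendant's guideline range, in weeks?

164-200 weeks

Base offense level for securities fraud: 11.
R1 applies: 11 − 2 = 9.
R2 applies (level before this adjustment is 9 < 13, so +3): 9 + 3 = 12.
R3 applies: 12 − 2 = 10.
R4 applies: 10 + 2 = 12.
R5 applies: 12 + 2 = 14.
Final offense level: 14.
Criminal history: 15 prior points → Category Serious (14+).
Level 14 falls in the 14-15 band.
Grid: Level 14-15 × Category Serious = 164-200 weeks.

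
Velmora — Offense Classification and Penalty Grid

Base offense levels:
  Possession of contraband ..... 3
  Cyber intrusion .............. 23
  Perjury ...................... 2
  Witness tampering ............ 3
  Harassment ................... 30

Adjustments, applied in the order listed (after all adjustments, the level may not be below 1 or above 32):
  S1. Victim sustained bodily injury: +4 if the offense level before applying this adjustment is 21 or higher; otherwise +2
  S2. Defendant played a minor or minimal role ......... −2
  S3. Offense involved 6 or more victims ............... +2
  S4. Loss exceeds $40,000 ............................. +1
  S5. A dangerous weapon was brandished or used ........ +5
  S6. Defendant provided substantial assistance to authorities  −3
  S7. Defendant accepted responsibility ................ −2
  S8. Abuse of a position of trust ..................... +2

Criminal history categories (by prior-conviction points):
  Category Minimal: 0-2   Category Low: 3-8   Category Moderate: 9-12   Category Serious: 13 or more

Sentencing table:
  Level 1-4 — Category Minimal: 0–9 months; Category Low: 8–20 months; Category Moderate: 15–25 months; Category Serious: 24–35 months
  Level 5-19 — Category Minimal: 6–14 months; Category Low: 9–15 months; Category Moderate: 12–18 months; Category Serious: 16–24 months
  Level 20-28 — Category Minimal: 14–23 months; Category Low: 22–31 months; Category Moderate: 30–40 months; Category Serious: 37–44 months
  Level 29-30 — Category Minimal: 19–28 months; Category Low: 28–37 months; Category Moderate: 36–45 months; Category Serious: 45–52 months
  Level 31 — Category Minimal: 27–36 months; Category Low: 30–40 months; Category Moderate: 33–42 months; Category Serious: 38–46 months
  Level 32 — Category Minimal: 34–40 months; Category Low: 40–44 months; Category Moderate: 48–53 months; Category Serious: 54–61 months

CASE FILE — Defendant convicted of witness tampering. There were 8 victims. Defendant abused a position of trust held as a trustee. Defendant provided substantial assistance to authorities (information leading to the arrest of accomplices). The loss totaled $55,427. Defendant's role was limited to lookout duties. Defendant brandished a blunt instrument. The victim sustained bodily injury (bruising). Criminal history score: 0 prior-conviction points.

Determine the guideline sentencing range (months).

Base offense level for witness tampering: 3.
S1 applies (level before this adjustment is 3 < 21, so +2): 3 + 2 = 5.
S2 applies: 5 − 2 = 3.
S3 applies: 3 + 2 = 5.
S4 applies: 5 + 1 = 6.
S5 applies: 6 + 5 = 11.
S6 applies: 11 − 3 = 8.
S7 does not apply.
S8 applies: 8 + 2 = 10.
Final offense level: 10.
Criminal history: 0 prior points → Category Minimal (0-2).
Level 10 falls in the 5-19 band.
Grid: Level 5-19 × Category Minimal = 6-14 months.

6-14 months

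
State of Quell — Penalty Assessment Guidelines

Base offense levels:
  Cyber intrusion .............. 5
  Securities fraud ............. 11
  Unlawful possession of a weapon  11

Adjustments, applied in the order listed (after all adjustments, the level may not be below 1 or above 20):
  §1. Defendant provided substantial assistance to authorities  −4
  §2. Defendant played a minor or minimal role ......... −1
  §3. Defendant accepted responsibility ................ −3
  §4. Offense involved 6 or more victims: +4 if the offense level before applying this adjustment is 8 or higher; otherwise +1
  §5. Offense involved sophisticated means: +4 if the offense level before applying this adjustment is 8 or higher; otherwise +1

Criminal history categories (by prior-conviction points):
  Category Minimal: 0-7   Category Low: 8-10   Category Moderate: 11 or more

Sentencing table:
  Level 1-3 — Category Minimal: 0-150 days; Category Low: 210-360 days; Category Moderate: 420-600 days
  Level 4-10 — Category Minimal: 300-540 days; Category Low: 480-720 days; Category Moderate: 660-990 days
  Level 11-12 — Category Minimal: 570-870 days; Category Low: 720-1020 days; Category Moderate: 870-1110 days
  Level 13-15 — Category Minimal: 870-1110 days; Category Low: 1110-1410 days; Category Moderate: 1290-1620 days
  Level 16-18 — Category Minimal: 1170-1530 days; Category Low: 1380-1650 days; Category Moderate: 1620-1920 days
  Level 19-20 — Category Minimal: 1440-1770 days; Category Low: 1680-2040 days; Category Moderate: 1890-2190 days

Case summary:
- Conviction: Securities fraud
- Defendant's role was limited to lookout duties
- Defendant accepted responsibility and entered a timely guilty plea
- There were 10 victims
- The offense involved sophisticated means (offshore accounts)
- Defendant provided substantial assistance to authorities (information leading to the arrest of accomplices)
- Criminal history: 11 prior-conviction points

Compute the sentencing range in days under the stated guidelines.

Base offense level for securities fraud: 11.
§1 applies: 11 − 4 = 7.
§2 applies: 7 − 1 = 6.
§3 applies: 6 − 3 = 3.
§4 applies (level before this adjustment is 3 < 8, so +1): 3 + 1 = 4.
§5 applies (level before this adjustment is 4 < 8, so +1): 4 + 1 = 5.
Final offense level: 5.
Criminal history: 11 prior points → Category Moderate (11+).
Level 5 falls in the 4-10 band.
Grid: Level 4-10 × Category Moderate = 660-990 days.

660-990 days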